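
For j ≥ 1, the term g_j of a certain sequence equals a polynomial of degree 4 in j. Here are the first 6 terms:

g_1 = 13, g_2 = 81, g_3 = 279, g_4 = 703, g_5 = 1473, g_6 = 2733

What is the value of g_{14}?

55653

1st diffs: 68, 198, 424, 770, 1260.
2nd diffs: 130, 226, 346, 490.
3rd diffs: 96, 120, 144.
4th diffs: 24, 24 (constant).
So g_j = j^4 + 6j^3 + 4j^2 - j + 3.
Evaluating at j = 14 gives g_{14} = 55653.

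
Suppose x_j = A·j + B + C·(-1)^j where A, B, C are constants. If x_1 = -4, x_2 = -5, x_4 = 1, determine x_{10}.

Write the equations: A + B - C = -4; 2A + B + C = -5; 4A + B + C = 1.
Subtracting the first from the second: A + 2C = -1.
Subtracting the second from the third: 2A = 6.
Solving: C = -2, A = 3, then B = -9.
Therefore x_{10} = 30 + (-9) + (-2)·1 = 19.

19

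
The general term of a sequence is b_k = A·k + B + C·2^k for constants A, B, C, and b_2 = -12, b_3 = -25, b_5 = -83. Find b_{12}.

Write the equations: 2A + B + 4C = -12; 3A + B + 8C = -25; 5A + B + 32C = -83.
Subtracting the first from the second: A + 4C = -13.
Subtracting the second from the third: 2A + 24C = -58.
Solving: C = -2, A = -5, then B = 6.
So b_k = -5·k + 6 + (-2)·2^k; at k=12 this is -8246.

-8246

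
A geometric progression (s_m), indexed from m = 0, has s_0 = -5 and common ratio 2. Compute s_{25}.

s_m = (-5)·2^(m-0).
s_{25} = (-5)·2^25 = -167772160.

-167772160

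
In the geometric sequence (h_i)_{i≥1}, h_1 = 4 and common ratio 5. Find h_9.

h_i = 4·5^(i-1).
h_9 = 4·5^8 = 1562500.

1562500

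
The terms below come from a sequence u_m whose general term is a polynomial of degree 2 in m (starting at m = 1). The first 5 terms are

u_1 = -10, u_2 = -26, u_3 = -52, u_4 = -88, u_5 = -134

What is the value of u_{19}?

1st diffs: -16, -26, -36, -46.
2nd diffs: -10, -10, -10 (constant).
Newton forward-difference form: u_m = -10 + (-16)·C(m-1,1) + (-10)·C(m-1,2).
At m = 19: m-1 = 18, so u_{19} = -10 - 288 - 1530 = -1828.

-1828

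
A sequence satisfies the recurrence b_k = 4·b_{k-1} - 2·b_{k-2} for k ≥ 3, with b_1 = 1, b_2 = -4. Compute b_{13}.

-4067776

Compute successive terms:
b_3 = -18;  b_4 = -64;  b_5 = -220;  …;  b_{10} = -102208;  b_{11} = -348960;  b_{12} = -1191424;  b_{13} = -4067776.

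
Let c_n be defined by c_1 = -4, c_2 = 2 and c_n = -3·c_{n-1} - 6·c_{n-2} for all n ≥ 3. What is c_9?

-486

Iterate the recurrence:
c_3 = 18; c_4 = -66; c_5 = 90; c_6 = 126; c_7 = -918; c_8 = 1998; c_9 = -486.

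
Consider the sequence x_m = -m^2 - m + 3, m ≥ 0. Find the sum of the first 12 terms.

Over m = 0..11: Σm = 66, Σm² = 506.
Total = (-1)·506 + (-1)·66 + (3)·12 = -536.

-536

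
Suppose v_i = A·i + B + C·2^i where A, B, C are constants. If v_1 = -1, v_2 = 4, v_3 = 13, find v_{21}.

Write the equations: A + B + 2C = -1; 2A + B + 4C = 4; 3A + B + 8C = 13.
Subtracting the first from the second: A + 2C = 5.
Subtracting the second from the third: A + 4C = 9.
Solving: C = 2, A = 1, then B = -6.
So v_i = 1·i + (-6) + 2·2^i; at i=21 this is 4194319.

4194319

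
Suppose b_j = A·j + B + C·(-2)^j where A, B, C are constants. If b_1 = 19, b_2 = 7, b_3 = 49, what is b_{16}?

-196505

Write the equations: A + B - 2C = 19; 2A + B + 4C = 7; 3A + B - 8C = 49.
Subtracting the first from the second: A + 6C = -12.
Subtracting the second from the third: A - 12C = 42.
Solving: C = -3, A = 6, then B = 7.
Hence b_{16} = 6·16 + 7 + (-3)·65536 = -196505.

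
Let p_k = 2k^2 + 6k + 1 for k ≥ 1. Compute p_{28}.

p_{28} = 2·28^2 + 6·28 + 1 = 1737.

1737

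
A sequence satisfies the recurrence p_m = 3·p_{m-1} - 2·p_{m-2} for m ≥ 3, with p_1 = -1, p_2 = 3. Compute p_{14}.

Step forward from the initial values:
p_3 = 11; p_4 = 27; p_5 = 59; …; p_{11} = 4091; p_{12} = 8187; p_{13} = 16379; p_{14} = 32763.
(Characteristic roots are 2 and 1.)

32763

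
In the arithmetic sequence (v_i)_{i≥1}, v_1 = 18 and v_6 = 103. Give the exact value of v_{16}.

Common difference d = (103 - 18) / (6 - 1) = 17.
v_i = 18 + (i - 1)·17.
v_{16} = 18 + 15·17 = 273.

273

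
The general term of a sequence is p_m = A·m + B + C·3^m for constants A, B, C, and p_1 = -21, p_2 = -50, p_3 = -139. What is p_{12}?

-2657200

Write the equations: A + B + 3C = -21; 2A + B + 9C = -50; 3A + B + 27C = -139.
Subtracting the first from the second: A + 6C = -29.
Subtracting the second from the third: A + 18C = -89.
Solving: C = -5, A = 1, then B = -7.
Hence p_{12} = 1·12 + (-7) + (-5)·531441 = -2657200.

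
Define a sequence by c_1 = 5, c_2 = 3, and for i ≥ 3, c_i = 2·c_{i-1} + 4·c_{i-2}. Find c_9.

24704

Iterate the recurrence:
c_3 = 26  c_4 = 64  c_5 = 232  c_6 = 720  c_7 = 2368  c_8 = 7616  c_9 = 24704.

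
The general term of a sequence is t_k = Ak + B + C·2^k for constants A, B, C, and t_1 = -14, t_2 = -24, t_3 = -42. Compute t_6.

Plug in k = 1, 2, 3: A + B + 2C = -14; 2A + B + 4C = -24; 3A + B + 8C = -42.
Subtracting the first from the second: A + 2C = -10.
Subtracting the second from the third: A + 4C = -18.
Solving: C = -4, A = -2, then B = -4.
Therefore t_6 = -12 + (-4) + (-4)·64 = -272.

-272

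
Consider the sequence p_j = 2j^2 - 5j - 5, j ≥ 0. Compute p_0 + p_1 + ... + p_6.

42

Over j = 0..6: Σj = 21, Σj² = 91.
Total = (2)·91 + (-5)·21 + (-5)·7 = 42.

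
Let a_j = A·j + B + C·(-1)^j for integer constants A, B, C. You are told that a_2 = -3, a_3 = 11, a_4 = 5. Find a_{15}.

59

Write the equations: 2A + B + C = -3; 3A + B - C = 11; 4A + B + C = 5.
Subtracting the first from the second: A - 2C = 14.
Subtracting the second from the third: A + 2C = -6.
Solving: C = -5, A = 4, then B = -6.
So a_j = 4·j + (-6) + (-5)·(-1)^j; at j=15 this is 59.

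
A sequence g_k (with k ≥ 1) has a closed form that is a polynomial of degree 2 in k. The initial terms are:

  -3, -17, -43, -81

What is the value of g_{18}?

1st diffs: -14, -26, -38.
2nd diffs: -12, -12 (constant).
Newton forward-difference form: g_k = -3 + (-14)·C(k-1,1) + (-12)·C(k-1,2).
At k = 18: k-1 = 17, so g_{18} = -3 - 238 - 1632 = -1873.

-1873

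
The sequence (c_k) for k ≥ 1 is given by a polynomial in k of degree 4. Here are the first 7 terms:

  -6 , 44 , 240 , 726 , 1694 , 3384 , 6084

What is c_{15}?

1st diffs: 50, 196, 486, 968, 1690, 2700.
2nd diffs: 146, 290, 482, 722, 1010.
3rd diffs: 144, 192, 240, 288.
4th diffs: 48, 48, 48 (constant).
Newton forward-difference form: c_k = -6 + 50·C(k-1,1) + 146·C(k-1,2) + 144·C(k-1,3) + 48·C(k-1,4).
At k = 15: k-1 = 14, so c_{15} = -6 + 700 + 13286 + 52416 + 48048 = 114444.

114444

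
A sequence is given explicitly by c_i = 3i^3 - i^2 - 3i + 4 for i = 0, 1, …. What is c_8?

1452

c_8 = 3·8^3 - 1·8^2 - 3·8 + 4 = 1452.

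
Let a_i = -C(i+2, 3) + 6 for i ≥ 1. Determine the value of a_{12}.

C(14, 3) = 364, so a_{12} = -358.

-358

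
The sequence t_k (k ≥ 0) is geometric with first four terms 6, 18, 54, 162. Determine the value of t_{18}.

Common ratio r = 3.
t_k = 6·3^(k-0).
t_{18} = 6·3^18 = 2324522934.

2324522934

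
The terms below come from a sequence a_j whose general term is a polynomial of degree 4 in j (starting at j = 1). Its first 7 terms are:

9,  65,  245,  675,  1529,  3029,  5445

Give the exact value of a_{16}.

136719

1st diffs: 56, 180, 430, 854, 1500, 2416.
2nd diffs: 124, 250, 424, 646, 916.
3rd diffs: 126, 174, 222, 270.
4th diffs: 48, 48, 48 (constant).
Newton forward-difference form: a_j = 9 + 56·C(j-1,1) + 124·C(j-1,2) + 126·C(j-1,3) + 48·C(j-1,4).
At j = 16: j-1 = 15, so a_{16} = 9 + 840 + 13020 + 57330 + 65520 = 136719.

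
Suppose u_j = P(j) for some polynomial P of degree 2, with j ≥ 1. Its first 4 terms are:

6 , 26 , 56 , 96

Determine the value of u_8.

1st diffs: 20, 30, 40.
2nd diffs: 10, 10 (constant).
Newton forward-difference form: u_j = 6 + 20·C(j-1,1) + 10·C(j-1,2).
At j = 8: j-1 = 7, so u_8 = 6 + 140 + 210 = 356.

356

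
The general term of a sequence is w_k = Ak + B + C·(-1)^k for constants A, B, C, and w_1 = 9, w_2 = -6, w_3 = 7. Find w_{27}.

At k = 1, 2, 3: A + B - C = 9; 2A + B + C = -6; 3A + B - C = 7.
Subtracting the first from the second: A + 2C = -15.
Subtracting the second from the third: A - 2C = 13.
Solving: C = -7, A = -1, then B = 3.
So w_k = -1·k + 3 + (-7)·(-1)^k; at k=27 this is -17.

-17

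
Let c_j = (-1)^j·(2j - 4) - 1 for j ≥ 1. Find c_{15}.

(-1)^15 = -1; 2j - 4 at j=15 is 26; so c_{15} = -27.

-27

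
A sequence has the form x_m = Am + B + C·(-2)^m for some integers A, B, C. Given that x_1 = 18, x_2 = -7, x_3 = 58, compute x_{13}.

At m = 1, 2, 3: A + B - 2C = 18; 2A + B + 4C = -7; 3A + B - 8C = 58.
Subtracting the first from the second: A + 6C = -25.
Subtracting the second from the third: A - 12C = 65.
Solving: C = -5, A = 5, then B = 3.
So x_m = 5·m + 3 + (-5)·(-2)^m; at m=13 this is 41028.

41028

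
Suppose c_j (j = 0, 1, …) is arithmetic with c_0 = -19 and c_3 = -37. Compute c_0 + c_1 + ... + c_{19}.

Common difference d = (-37 - (-19)) / (3 - 0) = -6.
c_j = -19 + (j - 0)·(-6).
c_{19} = -133; S = 20·(-19 + (-133))/2 = -1520.

-1520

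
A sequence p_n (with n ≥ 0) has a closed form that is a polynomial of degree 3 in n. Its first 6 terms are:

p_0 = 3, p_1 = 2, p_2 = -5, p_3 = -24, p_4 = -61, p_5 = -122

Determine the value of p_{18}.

1st diffs: -1, -7, -19, -37, -61.
2nd diffs: -6, -12, -18, -24.
3rd diffs: -6, -6, -6 (constant).
Newton forward-difference form: p_n = 3 + (-1)·C(n,1) + (-6)·C(n,2) + (-6)·C(n,3).
At n = 18: n = 18, so p_{18} = 3 - 18 - 918 - 4896 = -5829.

-5829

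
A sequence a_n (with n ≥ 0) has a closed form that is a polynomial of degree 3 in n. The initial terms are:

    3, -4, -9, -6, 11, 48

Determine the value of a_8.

339

1st diffs: -7, -5, 3, 17, 37.
2nd diffs: 2, 8, 14, 20.
3rd diffs: 6, 6, 6 (constant).
Newton forward-difference form: a_n = 3 + (-7)·C(n,1) + 2·C(n,2) + 6·C(n,3).
At n = 8: n = 8, so a_8 = 3 - 56 + 56 + 336 = 339.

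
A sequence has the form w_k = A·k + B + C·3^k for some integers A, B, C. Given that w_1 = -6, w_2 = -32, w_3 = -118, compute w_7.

At k = 1, 2, 3: A + B + 3C = -6; 2A + B + 9C = -32; 3A + B + 27C = -118.
Subtracting the first from the second: A + 6C = -26.
Subtracting the second from the third: A + 18C = -86.
Solving: C = -5, A = 4, then B = 5.
Hence w_7 = 4·7 + 5 + (-5)·2187 = -10902.

-10902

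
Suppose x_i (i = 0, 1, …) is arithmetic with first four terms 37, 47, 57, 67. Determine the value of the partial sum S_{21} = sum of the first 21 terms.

2877

Common difference d = 10.
x_i = 37 + (i - 0)·10.
x_{20} = 237; S = 21·(37 + 237)/2 = 2877.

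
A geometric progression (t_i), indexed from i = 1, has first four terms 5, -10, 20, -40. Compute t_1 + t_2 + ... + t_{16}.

-109225

Common ratio r = -2.
t_i = 5·(-2)^(i-1).
S = 5·((-2)^16 - 1)/(-2 - 1) = 5·(65536 - 1)/(-3) = -109225.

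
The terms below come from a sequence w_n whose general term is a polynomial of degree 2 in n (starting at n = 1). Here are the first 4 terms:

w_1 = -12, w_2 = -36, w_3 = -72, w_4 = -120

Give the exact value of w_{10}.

-660

1st diffs: -24, -36, -48.
2nd diffs: -12, -12 (constant).
So w_n = -6n^2 - 6n.
Evaluating at n = 10 gives w_{10} = -660.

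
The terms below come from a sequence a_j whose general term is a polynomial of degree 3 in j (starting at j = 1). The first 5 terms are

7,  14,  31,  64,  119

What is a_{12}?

1624

1st diffs: 7, 17, 33, 55.
2nd diffs: 10, 16, 22.
3rd diffs: 6, 6 (constant).
Newton forward-difference form: a_j = 7 + 7·C(j-1,1) + 10·C(j-1,2) + 6·C(j-1,3).
At j = 12: j-1 = 11, so a_{12} = 7 + 77 + 550 + 990 = 1624.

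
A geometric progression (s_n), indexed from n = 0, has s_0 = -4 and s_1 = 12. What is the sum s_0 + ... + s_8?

Common ratio r = -3.
s_n = (-4)·(-3)^(n-0).
S = (-4)·((-3)^9 - 1)/(-3 - 1) = (-4)·(-19683 - 1)/(-4) = -19684.

-19684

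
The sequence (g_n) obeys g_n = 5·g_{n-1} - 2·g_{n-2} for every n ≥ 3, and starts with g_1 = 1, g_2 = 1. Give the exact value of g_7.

Compute successive terms:
g_3 = 3; g_4 = 13; g_5 = 59; g_6 = 269; g_7 = 1227.

1227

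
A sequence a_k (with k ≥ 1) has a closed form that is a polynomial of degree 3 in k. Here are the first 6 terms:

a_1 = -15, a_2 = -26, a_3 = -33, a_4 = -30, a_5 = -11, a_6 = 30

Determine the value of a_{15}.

1st diffs: -11, -7, 3, 19, 41.
2nd diffs: 4, 10, 16, 22.
3rd diffs: 6, 6, 6 (constant).
Newton forward-difference form: a_k = -15 + (-11)·C(k-1,1) + 4·C(k-1,2) + 6·C(k-1,3).
At k = 15: k-1 = 14, so a_{15} = -15 - 154 + 364 + 2184 = 2379.

2379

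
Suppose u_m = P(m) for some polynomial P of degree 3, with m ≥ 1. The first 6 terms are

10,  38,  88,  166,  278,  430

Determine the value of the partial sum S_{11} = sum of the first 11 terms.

7260

1st diffs: 28, 50, 78, 112, 152.
2nd diffs: 22, 28, 34, 40.
3rd diffs: 6, 6, 6 (constant).
Newton forward-difference form: u_m = 10 + 28·C(m-1,1) + 22·C(m-1,2) + 6·C(m-1,3).
Continuing: …, 628, 878, 1186, 1558, …, u_{11} = 2000.
Summing m = 1..11 (11 terms) gives 7260.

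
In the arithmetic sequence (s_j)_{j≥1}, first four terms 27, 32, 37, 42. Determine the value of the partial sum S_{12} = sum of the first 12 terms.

654

Common difference d = 5.
s_j = 27 + (j - 1)·5.
s_{12} = 82; S = 12·(27 + 82)/2 = 654.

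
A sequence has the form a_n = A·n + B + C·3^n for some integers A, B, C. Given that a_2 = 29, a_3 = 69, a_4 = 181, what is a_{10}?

Write the equations: 2A + B + 9C = 29; 3A + B + 27C = 69; 4A + B + 81C = 181.
Subtracting the first from the second: A + 18C = 40.
Subtracting the second from the third: A + 54C = 112.
Solving: C = 2, A = 4, then B = 3.
So a_n = 4·n + 3 + 2·3^n; at n=10 this is 118141.

118141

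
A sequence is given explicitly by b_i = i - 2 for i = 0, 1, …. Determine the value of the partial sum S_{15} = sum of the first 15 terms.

75

Over i = 0..14: Σi = 105.
Total = (1)·105 + (-2)·15 = 75.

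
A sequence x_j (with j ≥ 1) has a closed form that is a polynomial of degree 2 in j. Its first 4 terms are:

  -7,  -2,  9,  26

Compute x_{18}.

894

1st diffs: 5, 11, 17.
2nd diffs: 6, 6 (constant).
So x_j = 3j^2 - 4j - 6.
Evaluating at j = 18 gives x_{18} = 894.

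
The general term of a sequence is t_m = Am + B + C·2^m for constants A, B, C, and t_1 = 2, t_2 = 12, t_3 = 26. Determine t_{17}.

262238

At m = 1, 2, 3: A + B + 2C = 2; 2A + B + 4C = 12; 3A + B + 8C = 26.
Subtracting the first from the second: A + 2C = 10.
Subtracting the second from the third: A + 4C = 14.
Solving: C = 2, A = 6, then B = -8.
So t_m = 6·m + (-8) + 2·2^m; at m=17 this is 262238.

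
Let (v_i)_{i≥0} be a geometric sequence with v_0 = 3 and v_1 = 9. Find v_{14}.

14348907

Common ratio r = 3.
v_i = 3·3^(i-0).
v_{14} = 3·3^14 = 14348907.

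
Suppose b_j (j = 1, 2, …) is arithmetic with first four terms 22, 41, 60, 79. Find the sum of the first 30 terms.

8925

Common difference d = 19.
b_j = 22 + (j - 1)·19.
b_{30} = 573; S = 30·(22 + 573)/2 = 8925.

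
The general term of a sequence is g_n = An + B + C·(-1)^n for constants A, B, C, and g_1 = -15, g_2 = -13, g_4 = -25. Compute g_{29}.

Plug in n = 1, 2, 4: A + B - C = -15; 2A + B + C = -13; 4A + B + C = -25.
Subtracting the first from the second: A + 2C = 2.
Subtracting the second from the third: 2A = -12.
Solving: C = 4, A = -6, then B = -5.
So g_n = -6·n + (-5) + 4·(-1)^n; at n=29 this is -183.

-183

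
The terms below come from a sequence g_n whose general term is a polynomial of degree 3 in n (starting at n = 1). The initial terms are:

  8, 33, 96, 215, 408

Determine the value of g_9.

2280

1st diffs: 25, 63, 119, 193.
2nd diffs: 38, 56, 74.
3rd diffs: 18, 18 (constant).
So g_n = 3n^3 + n^2 + n + 3.
Evaluating at n = 9 gives g_9 = 2280.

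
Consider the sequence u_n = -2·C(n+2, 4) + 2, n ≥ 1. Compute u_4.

C(6, 4) = 15, so u_4 = -28.

-28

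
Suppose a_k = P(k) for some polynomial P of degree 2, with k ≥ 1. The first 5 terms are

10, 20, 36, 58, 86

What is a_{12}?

1st diffs: 10, 16, 22, 28.
2nd diffs: 6, 6, 6 (constant).
Newton forward-difference form: a_k = 10 + 10·C(k-1,1) + 6·C(k-1,2).
At k = 12: k-1 = 11, so a_{12} = 10 + 110 + 330 = 450.

450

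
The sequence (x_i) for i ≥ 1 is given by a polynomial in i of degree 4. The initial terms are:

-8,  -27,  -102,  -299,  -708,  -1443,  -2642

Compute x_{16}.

1st diffs: -19, -75, -197, -409, -735, -1199.
2nd diffs: -56, -122, -212, -326, -464.
3rd diffs: -66, -90, -114, -138.
4th diffs: -24, -24, -24 (constant).
Newton forward-difference form: x_i = -8 + (-19)·C(i-1,1) + (-56)·C(i-1,2) + (-66)·C(i-1,3) + (-24)·C(i-1,4).
At i = 16: i-1 = 15, so x_{16} = -8 - 285 - 5880 - 30030 - 32760 = -68963.

-68963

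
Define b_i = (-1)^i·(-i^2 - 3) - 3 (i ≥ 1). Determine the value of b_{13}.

169

(-1)^13 = -1; -i^2 - 3 at i=13 is -172; so b_{13} = 169.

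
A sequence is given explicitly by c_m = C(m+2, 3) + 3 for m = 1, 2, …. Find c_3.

C(5, 3) = 10, so c_3 = 13.

13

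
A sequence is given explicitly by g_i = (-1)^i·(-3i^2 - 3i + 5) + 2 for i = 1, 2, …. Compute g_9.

(-1)^9 = -1; -3i^2 - 3i + 5 at i=9 is -265; so g_9 = 267.

267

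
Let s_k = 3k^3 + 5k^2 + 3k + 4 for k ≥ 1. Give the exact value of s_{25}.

s_{25} = 3·25^3 + 5·25^2 + 3·25 + 4 = 50079.

50079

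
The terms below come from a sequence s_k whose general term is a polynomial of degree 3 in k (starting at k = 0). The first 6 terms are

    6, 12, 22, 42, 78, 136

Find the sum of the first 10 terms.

2070

1st diffs: 6, 10, 20, 36, 58.
2nd diffs: 4, 10, 16, 22.
3rd diffs: 6, 6, 6 (constant).
Newton forward-difference form: s_k = 6 + 6·C(k,1) + 4·C(k,2) + 6·C(k,3).
Continuing: 222, 342, 502, 708.
Summing k = 0..9 (10 terms) gives 2070.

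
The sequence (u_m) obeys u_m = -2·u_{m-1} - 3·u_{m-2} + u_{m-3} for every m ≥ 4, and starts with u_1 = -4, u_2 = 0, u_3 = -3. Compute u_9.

-118

Applying the relation repeatedly:
u_4 = 2; u_5 = 5; u_6 = -19; u_7 = 25; u_8 = 12; u_9 = -118.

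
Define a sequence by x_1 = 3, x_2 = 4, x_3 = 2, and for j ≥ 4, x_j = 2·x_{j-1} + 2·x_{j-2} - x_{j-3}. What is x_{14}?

111604

Compute successive terms:
x_4 = 9  x_5 = 18  x_6 = 52  …  x_{11} = 6218  x_{12} = 16284  x_{13} = 42627  x_{14} = 111604.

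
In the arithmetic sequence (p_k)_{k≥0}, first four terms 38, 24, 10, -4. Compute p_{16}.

-186

Common difference d = -14.
p_k = 38 + (k - 0)·(-14).
p_{16} = 38 + 16·(-14) = -186.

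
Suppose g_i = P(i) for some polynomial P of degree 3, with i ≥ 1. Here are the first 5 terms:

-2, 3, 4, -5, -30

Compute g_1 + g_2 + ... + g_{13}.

-5070

1st diffs: 5, 1, -9, -25.
2nd diffs: -4, -10, -16.
3rd diffs: -6, -6 (constant).
Newton forward-difference form: g_i = -2 + 5·C(i-1,1) + (-4)·C(i-1,2) + (-6)·C(i-1,3).
Continuing: …, -77, -152, -261, -410, …, g_{13} = -1526.
Summing i = 1..13 (13 terms) gives -5070.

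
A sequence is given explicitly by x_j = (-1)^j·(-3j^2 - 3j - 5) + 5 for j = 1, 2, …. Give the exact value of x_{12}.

-468

(-1)^12 = 1; -3j^2 - 3j - 5 at j=12 is -473; so x_{12} = -468.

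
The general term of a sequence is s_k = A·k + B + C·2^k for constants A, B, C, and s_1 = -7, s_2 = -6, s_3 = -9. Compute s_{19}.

-1048489

At k = 1, 2, 3: A + B + 2C = -7; 2A + B + 4C = -6; 3A + B + 8C = -9.
Subtracting the first from the second: A + 2C = 1.
Subtracting the second from the third: A + 4C = -3.
Solving: C = -2, A = 5, then B = -8.
Therefore s_{19} = 95 + (-8) + (-2)·524288 = -1048489.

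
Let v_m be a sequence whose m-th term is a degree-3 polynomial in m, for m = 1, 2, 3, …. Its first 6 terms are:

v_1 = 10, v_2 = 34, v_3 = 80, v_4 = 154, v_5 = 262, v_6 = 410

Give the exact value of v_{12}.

2474

1st diffs: 24, 46, 74, 108, 148.
2nd diffs: 22, 28, 34, 40.
3rd diffs: 6, 6, 6 (constant).
Newton forward-difference form: v_m = 10 + 24·C(m-1,1) + 22·C(m-1,2) + 6·C(m-1,3).
At m = 12: m-1 = 11, so v_{12} = 10 + 264 + 1210 + 990 = 2474.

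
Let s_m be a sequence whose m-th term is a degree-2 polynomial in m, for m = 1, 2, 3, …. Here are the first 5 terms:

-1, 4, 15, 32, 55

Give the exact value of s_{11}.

1st diffs: 5, 11, 17, 23.
2nd diffs: 6, 6, 6 (constant).
So s_m = 3m^2 - 4m.
Evaluating at m = 11 gives s_{11} = 319.

319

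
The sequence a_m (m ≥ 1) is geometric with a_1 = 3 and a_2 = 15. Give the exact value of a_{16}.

91552734375

Common ratio r = 5.
a_m = 3·5^(m-1).
a_{16} = 3·5^15 = 91552734375.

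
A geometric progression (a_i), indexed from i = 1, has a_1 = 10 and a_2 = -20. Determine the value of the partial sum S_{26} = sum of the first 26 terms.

Common ratio r = -2.
a_i = 10·(-2)^(i-1).
S = 10·((-2)^26 - 1)/(-2 - 1) = 10·(67108864 - 1)/(-3) = -223696210.

-223696210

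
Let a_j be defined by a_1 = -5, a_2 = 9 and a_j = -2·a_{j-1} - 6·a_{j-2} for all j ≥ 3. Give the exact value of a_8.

a_3 = 12  a_4 = -78  a_5 = 84  a_6 = 300  a_7 = -1104  a_8 = 408.

408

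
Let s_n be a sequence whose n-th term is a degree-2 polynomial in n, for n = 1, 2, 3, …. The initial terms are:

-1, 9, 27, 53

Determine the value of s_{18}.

1257

1st diffs: 10, 18, 26.
2nd diffs: 8, 8 (constant).
Newton forward-difference form: s_n = -1 + 10·C(n-1,1) + 8·C(n-1,2).
At n = 18: n-1 = 17, so s_{18} = -1 + 170 + 1088 = 1257.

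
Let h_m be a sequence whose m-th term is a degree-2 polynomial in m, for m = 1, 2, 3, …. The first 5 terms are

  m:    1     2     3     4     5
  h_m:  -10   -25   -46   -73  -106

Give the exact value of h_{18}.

1st diffs: -15, -21, -27, -33.
2nd diffs: -6, -6, -6 (constant).
Newton forward-difference form: h_m = -10 + (-15)·C(m-1,1) + (-6)·C(m-1,2).
At m = 18: m-1 = 17, so h_{18} = -10 - 255 - 816 = -1081.

-1081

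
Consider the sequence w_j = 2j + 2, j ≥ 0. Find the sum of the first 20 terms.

420

Over j = 0..19: Σj = 190.
Total = (2)·190 + (2)·20 = 420.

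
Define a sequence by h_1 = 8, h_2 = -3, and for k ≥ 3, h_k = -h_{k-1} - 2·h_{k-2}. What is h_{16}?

-1189

Applying the relation repeatedly:
h_3 = -13  h_4 = 19  h_5 = 7  …  h_{13} = -233  h_{14} = 723  h_{15} = -257  h_{16} = -1189.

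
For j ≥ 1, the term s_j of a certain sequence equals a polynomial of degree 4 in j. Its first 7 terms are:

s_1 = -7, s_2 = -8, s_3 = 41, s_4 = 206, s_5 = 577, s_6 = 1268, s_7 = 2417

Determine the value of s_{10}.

1st diffs: -1, 49, 165, 371, 691, 1149.
2nd diffs: 50, 116, 206, 320, 458.
3rd diffs: 66, 90, 114, 138.
4th diffs: 24, 24, 24 (constant).
So s_j = j^4 + j^3 - 6j^2 - 5j + 2.
Evaluating at j = 10 gives s_{10} = 10352.

10352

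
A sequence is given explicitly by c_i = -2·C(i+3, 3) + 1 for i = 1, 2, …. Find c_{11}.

C(14, 3) = 364, so c_{11} = -727.

-727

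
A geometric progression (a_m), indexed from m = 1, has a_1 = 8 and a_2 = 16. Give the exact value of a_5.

128

Common ratio r = 2.
a_m = 8·2^(m-1).
a_5 = 8·2^4 = 128.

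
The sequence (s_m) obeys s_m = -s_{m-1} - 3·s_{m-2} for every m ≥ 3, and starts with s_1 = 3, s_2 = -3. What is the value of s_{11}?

Applying the relation repeatedly:
s_3 = -6;  s_4 = 15;  s_5 = 3;  s_6 = -48;  s_7 = 39;  s_8 = 105;  s_9 = -222;  s_{10} = -93;  s_{11} = 759.

759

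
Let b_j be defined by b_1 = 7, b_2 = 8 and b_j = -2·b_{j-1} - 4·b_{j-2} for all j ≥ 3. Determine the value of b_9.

-2816

Applying the relation repeatedly:
b_3 = -44; b_4 = 56; b_5 = 64; b_6 = -352; b_7 = 448; b_8 = 512; b_9 = -2816.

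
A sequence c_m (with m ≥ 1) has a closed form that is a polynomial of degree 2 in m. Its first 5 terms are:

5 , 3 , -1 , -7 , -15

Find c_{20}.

1st diffs: -2, -4, -6, -8.
2nd diffs: -2, -2, -2 (constant).
Newton forward-difference form: c_m = 5 + (-2)·C(m-1,1) + (-2)·C(m-1,2).
At m = 20: m-1 = 19, so c_{20} = 5 - 38 - 342 = -375.

-375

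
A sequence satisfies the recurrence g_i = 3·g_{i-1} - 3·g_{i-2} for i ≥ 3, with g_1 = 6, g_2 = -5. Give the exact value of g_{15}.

Compute successive terms:
g_3 = -33; g_4 = -84; g_5 = -153; …; g_{12} = 5589; g_{13} = 4374; g_{14} = -3645; g_{15} = -24057.

-24057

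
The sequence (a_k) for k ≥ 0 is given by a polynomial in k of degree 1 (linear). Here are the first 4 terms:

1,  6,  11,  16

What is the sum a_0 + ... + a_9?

235

1st diffs: 5, 5, 5 (constant).
So a_k = 5k + 1.
Continuing: …, 21, 26, 31, 36, …, a_9 = 46.
Summing k = 0..9 (10 terms) gives 235.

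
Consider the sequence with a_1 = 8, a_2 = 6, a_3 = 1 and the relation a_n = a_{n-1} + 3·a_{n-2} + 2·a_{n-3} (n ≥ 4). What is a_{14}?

Compute successive terms:
a_4 = 35; a_5 = 50; a_6 = 157; …; a_{11} = 15066; a_{12} = 37825; a_{13} = 95005; a_{14} = 238612.

238612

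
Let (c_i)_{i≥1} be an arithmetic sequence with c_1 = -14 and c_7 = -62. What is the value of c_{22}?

Common difference d = (-62 - (-14)) / (7 - 1) = -8.
c_i = -14 + (i - 1)·(-8).
c_{22} = -14 + 21·(-8) = -182.

-182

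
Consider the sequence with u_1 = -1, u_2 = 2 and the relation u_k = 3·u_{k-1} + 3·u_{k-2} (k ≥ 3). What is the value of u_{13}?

2326239

Iterate the recurrence:
u_3 = 3;  u_4 = 15;  u_5 = 54;  …;  u_{10} = 42687;  u_{11} = 161838;  u_{12} = 613575;  u_{13} = 2326239.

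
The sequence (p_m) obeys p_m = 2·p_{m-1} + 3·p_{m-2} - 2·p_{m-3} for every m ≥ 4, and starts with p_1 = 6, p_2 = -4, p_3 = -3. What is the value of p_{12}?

Compute successive terms:
p_4 = -30  p_5 = -61  p_6 = -206  p_7 = -535  p_8 = -1566  p_9 = -4325  p_{10} = -12278  p_{11} = -34399  p_{12} = -96982.

-96982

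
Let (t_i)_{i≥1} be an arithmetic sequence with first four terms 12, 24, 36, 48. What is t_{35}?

Common difference d = 12.
t_i = 12 + (i - 1)·12.
t_{35} = 12 + 34·12 = 420.

420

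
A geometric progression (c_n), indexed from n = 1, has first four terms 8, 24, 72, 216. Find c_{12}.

1417176

Common ratio r = 3.
c_n = 8·3^(n-1).
c_{12} = 8·3^11 = 1417176.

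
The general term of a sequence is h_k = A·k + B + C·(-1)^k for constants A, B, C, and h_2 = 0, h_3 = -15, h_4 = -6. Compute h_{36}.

Write the equations: 2A + B + C = 0; 3A + B - C = -15; 4A + B + C = -6.
Subtracting the first from the second: A - 2C = -15.
Subtracting the second from the third: A + 2C = 9.
Solving: C = 6, A = -3, then B = 0.
Therefore h_{36} = -108 + 0 + 6·1 = -102.

-102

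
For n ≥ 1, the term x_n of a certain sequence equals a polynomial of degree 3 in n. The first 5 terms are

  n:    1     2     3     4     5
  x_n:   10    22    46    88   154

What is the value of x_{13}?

1st diffs: 12, 24, 42, 66.
2nd diffs: 12, 18, 24.
3rd diffs: 6, 6 (constant).
Newton forward-difference form: x_n = 10 + 12·C(n-1,1) + 12·C(n-1,2) + 6·C(n-1,3).
At n = 13: n-1 = 12, so x_{13} = 10 + 144 + 792 + 1320 = 2266.

2266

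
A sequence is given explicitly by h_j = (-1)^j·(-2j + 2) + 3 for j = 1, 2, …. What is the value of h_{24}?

-43

(-1)^24 = 1; -2j + 2 at j=24 is -46; so h_{24} = -43.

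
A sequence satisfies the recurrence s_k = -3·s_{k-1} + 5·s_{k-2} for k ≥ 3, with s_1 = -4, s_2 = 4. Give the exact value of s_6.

Iterate the recurrence:
s_3 = -32, s_4 = 116, s_5 = -508, s_6 = 2104.

2104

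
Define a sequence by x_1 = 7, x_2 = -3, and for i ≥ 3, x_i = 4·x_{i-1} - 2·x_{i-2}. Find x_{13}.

Applying the relation repeatedly:
x_3 = -26; x_4 = -98; x_5 = -340; …; x_{10} = -158256; x_{11} = -540320; x_{12} = -1844768; x_{13} = -6298432.

-6298432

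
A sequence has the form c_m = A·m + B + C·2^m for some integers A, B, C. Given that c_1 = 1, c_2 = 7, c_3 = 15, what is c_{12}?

4139

The three given values yield: A + B + 2C = 1; 2A + B + 4C = 7; 3A + B + 8C = 15.
Subtracting the first from the second: A + 2C = 6.
Subtracting the second from the third: A + 4C = 8.
Solving: C = 1, A = 4, then B = -5.
So c_m = 4·m + (-5) + 1·2^m; at m=12 this is 4139.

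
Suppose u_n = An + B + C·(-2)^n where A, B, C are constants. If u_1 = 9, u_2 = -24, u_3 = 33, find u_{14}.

-81960

Plug in n = 1, 2, 3: A + B - 2C = 9; 2A + B + 4C = -24; 3A + B - 8C = 33.
Subtracting the first from the second: A + 6C = -33.
Subtracting the second from the third: A - 12C = 57.
Solving: C = -5, A = -3, then B = 2.
Hence u_{14} = -3·14 + 2 + (-5)·16384 = -81960.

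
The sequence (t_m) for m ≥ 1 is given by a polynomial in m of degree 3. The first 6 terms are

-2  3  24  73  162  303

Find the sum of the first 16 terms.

1st diffs: 5, 21, 49, 89, 141.
2nd diffs: 16, 28, 40, 52.
3rd diffs: 12, 12, 12 (constant).
Newton forward-difference form: t_m = -2 + 5·C(m-1,1) + 16·C(m-1,2) + 12·C(m-1,3).
Continuing: …, 508, 789, 1158, 1627, …, t_{16} = 7213.
Summing m = 1..16 (16 terms) gives 31368.

31368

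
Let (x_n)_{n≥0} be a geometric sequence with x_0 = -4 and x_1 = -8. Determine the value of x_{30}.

-4294967296

Common ratio r = 2.
x_n = (-4)·2^(n-0).
x_{30} = (-4)·2^30 = -4294967296.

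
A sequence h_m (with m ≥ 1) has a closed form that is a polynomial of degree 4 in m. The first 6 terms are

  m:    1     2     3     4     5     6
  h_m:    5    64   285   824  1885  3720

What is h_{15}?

120405

1st diffs: 59, 221, 539, 1061, 1835.
2nd diffs: 162, 318, 522, 774.
3rd diffs: 156, 204, 252.
4th diffs: 48, 48 (constant).
So h_m = 2m^4 + 6m^3 - 5m^2 + 2m.
Evaluating at m = 15 gives h_{15} = 120405.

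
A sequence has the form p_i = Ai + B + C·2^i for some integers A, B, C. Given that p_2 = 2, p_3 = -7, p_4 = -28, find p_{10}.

-3034

At i = 2, 3, 4: 2A + B + 4C = 2; 3A + B + 8C = -7; 4A + B + 16C = -28.
Subtracting the first from the second: A + 4C = -9.
Subtracting the second from the third: A + 8C = -21.
Solving: C = -3, A = 3, then B = 8.
Hence p_{10} = 3·10 + 8 + (-3)·1024 = -3034.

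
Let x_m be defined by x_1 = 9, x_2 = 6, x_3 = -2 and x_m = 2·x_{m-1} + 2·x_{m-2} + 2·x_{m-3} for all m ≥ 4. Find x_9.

4296

Compute successive terms:
x_4 = 26, x_5 = 60, x_6 = 168, x_7 = 508, x_8 = 1472, x_9 = 4296.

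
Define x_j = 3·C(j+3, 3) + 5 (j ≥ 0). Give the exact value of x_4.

C(7, 3) = 35, so x_4 = 110.

110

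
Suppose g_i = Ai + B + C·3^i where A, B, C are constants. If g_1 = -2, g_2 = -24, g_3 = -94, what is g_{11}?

At i = 1, 2, 3: A + B + 3C = -2; 2A + B + 9C = -24; 3A + B + 27C = -94.
Subtracting the first from the second: A + 6C = -22.
Subtracting the second from the third: A + 18C = -70.
Solving: C = -4, A = 2, then B = 8.
So g_i = 2·i + 8 + (-4)·3^i; at i=11 this is -708558.

-708558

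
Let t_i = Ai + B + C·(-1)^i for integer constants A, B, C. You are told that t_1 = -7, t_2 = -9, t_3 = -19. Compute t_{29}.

-175

Plug in i = 1, 2, 3: A + B - C = -7; 2A + B + C = -9; 3A + B - C = -19.
Subtracting the first from the second: A + 2C = -2.
Subtracting the second from the third: A - 2C = -10.
Solving: C = 2, A = -6, then B = 1.
So t_i = -6·i + 1 + 2·(-1)^i; at i=29 this is -175.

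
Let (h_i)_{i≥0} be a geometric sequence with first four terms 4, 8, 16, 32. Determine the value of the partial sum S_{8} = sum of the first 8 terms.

1020

Common ratio r = 2.
h_i = 4·2^(i-0).
S = 4·(2^8 - 1)/(2 - 1) = 4·(256 - 1)/(1) = 1020.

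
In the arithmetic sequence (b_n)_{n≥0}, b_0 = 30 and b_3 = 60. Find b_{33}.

Common difference d = (60 - 30) / (3 - 0) = 10.
b_n = 30 + (n - 0)·10.
b_{33} = 30 + 33·10 = 360.

360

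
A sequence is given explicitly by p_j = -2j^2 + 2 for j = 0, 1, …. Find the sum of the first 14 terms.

Over j = 0..13: Σj = 91, Σj² = 819.
Total = (-2)·819 + (2)·14 = -1610.

-1610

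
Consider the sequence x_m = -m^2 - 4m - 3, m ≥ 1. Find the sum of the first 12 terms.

-998

Over m = 1..12: Σm = 78, Σm² = 650.
Total = (-1)·650 + (-4)·78 + (-3)·12 = -998.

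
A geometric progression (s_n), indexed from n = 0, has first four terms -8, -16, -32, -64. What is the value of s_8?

Common ratio r = 2.
s_n = (-8)·2^(n-0).
s_8 = (-8)·2^8 = -2048.

-2048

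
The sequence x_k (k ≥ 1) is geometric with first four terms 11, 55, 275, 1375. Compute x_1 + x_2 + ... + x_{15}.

Common ratio r = 5.
x_k = 11·5^(k-1).
S = 11·(5^15 - 1)/(5 - 1) = 11·(30517578125 - 1)/(4) = 83923339841.

83923339841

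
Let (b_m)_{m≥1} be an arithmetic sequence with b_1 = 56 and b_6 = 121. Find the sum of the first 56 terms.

23156

Common difference d = (121 - 56) / (6 - 1) = 13.
b_m = 56 + (m - 1)·13.
b_{56} = 771; S = 56·(56 + 771)/2 = 23156.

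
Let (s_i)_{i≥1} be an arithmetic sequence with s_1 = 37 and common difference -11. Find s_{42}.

s_i = 37 + (i - 1)·(-11).
s_{42} = 37 + 41·(-11) = -414.

-414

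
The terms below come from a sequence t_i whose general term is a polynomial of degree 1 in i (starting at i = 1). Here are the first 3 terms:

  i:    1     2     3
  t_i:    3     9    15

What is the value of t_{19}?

1st diffs: 6, 6 (constant).
So t_i = 6i - 3.
Evaluating at i = 19 gives t_{19} = 111.

111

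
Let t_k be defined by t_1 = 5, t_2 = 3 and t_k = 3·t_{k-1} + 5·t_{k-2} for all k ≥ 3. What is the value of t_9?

Applying the relation repeatedly:
t_3 = 34;  t_4 = 117;  t_5 = 521;  t_6 = 2148;  t_7 = 9049;  t_8 = 37887;  t_9 = 158906.

158906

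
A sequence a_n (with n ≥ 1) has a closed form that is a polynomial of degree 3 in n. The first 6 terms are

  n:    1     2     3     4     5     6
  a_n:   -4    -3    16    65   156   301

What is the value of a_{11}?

2256

1st diffs: 1, 19, 49, 91, 145.
2nd diffs: 18, 30, 42, 54.
3rd diffs: 12, 12, 12 (constant).
So a_n = 2n^3 - 3n^2 - 4n + 1.
Evaluating at n = 11 gives a_{11} = 2256.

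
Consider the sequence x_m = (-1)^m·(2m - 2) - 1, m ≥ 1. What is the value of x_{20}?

37

(-1)^20 = 1; 2m - 2 at m=20 is 38; so x_{20} = 37.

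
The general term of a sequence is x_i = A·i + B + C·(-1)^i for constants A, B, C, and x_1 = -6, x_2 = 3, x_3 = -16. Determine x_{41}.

-206

Plug in i = 1, 2, 3: A + B - C = -6; 2A + B + C = 3; 3A + B - C = -16.
Subtracting the first from the second: A + 2C = 9.
Subtracting the second from the third: A - 2C = -19.
Solving: C = 7, A = -5, then B = 6.
Therefore x_{41} = -205 + 6 + 7·(-1) = -206.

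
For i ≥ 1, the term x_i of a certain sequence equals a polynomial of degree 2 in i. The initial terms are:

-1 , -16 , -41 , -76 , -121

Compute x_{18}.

1st diffs: -15, -25, -35, -45.
2nd diffs: -10, -10, -10 (constant).
Newton forward-difference form: x_i = -1 + (-15)·C(i-1,1) + (-10)·C(i-1,2).
At i = 18: i-1 = 17, so x_{18} = -1 - 255 - 1360 = -1616.

-1616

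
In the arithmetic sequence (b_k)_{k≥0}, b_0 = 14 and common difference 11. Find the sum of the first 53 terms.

b_k = 14 + (k - 0)·11.
b_{52} = 586; S = 53·(14 + 586)/2 = 15900.

15900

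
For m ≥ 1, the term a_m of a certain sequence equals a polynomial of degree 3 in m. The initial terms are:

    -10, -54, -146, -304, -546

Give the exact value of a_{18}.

-19526

1st diffs: -44, -92, -158, -242.
2nd diffs: -48, -66, -84.
3rd diffs: -18, -18 (constant).
Newton forward-difference form: a_m = -10 + (-44)·C(m-1,1) + (-48)·C(m-1,2) + (-18)·C(m-1,3).
At m = 18: m-1 = 17, so a_{18} = -10 - 748 - 6528 - 12240 = -19526.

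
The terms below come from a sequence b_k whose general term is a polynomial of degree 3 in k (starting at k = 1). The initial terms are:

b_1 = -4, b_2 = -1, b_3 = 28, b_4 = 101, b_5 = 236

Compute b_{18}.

1st diffs: 3, 29, 73, 135.
2nd diffs: 26, 44, 62.
3rd diffs: 18, 18 (constant).
Newton forward-difference form: b_k = -4 + 3·C(k-1,1) + 26·C(k-1,2) + 18·C(k-1,3).
At k = 18: k-1 = 17, so b_{18} = -4 + 51 + 3536 + 12240 = 15823.

15823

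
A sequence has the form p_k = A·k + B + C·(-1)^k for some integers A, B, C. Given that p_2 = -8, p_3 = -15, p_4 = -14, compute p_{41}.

-129

Write the equations: 2A + B + C = -8; 3A + B - C = -15; 4A + B + C = -14.
Subtracting the first from the second: A - 2C = -7.
Subtracting the second from the third: A + 2C = 1.
Solving: C = 2, A = -3, then B = -4.
Hence p_{41} = -3·41 + (-4) + 2·(-1) = -129.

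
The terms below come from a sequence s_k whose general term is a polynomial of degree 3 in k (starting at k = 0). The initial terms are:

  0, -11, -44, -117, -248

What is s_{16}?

1st diffs: -11, -33, -73, -131.
2nd diffs: -22, -40, -58.
3rd diffs: -18, -18 (constant).
So s_k = -3k^3 - 2k^2 - 6k.
Evaluating at k = 16 gives s_{16} = -12896.

-12896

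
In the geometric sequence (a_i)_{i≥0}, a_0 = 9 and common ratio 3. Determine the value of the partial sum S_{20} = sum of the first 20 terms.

15690529800

a_i = 9·3^(i-0).
S = 9·(3^20 - 1)/(3 - 1) = 9·(3486784401 - 1)/(2) = 15690529800.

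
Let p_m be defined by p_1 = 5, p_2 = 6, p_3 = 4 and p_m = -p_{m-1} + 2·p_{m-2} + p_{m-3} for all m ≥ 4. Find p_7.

Step forward from the initial values:
p_4 = 13; p_5 = 1; p_6 = 29; p_7 = -14.

-14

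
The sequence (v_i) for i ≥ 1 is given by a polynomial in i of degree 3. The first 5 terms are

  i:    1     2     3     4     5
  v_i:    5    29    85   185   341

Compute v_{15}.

7621

1st diffs: 24, 56, 100, 156.
2nd diffs: 32, 44, 56.
3rd diffs: 12, 12 (constant).
Newton forward-difference form: v_i = 5 + 24·C(i-1,1) + 32·C(i-1,2) + 12·C(i-1,3).
At i = 15: i-1 = 14, so v_{15} = 5 + 336 + 2912 + 4368 = 7621.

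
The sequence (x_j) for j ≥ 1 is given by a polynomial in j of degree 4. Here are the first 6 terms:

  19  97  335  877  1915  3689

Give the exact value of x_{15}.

1st diffs: 78, 238, 542, 1038, 1774.
2nd diffs: 160, 304, 496, 736.
3rd diffs: 144, 192, 240.
4th diffs: 48, 48 (constant).
Newton forward-difference form: x_j = 19 + 78·C(j-1,1) + 160·C(j-1,2) + 144·C(j-1,3) + 48·C(j-1,4).
At j = 15: j-1 = 14, so x_{15} = 19 + 1092 + 14560 + 52416 + 48048 = 116135.

116135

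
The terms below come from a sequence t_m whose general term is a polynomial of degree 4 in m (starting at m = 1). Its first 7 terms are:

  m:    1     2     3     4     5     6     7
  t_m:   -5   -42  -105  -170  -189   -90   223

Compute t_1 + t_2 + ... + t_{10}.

1st diffs: -37, -63, -65, -19, 99, 313.
2nd diffs: -26, -2, 46, 118, 214.
3rd diffs: 24, 48, 72, 96.
4th diffs: 24, 24, 24 (constant).
Newton forward-difference form: t_m = -5 + (-37)·C(m-1,1) + (-26)·C(m-1,2) + 24·C(m-1,3) + 24·C(m-1,4).
Continuing: 870, 1995, 3766.
Summing m = 1..10 (10 terms) gives 6253.

6253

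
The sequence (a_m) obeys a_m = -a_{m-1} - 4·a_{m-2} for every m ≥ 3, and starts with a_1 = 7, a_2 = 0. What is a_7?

-140

Applying the relation repeatedly:
a_3 = -28; a_4 = 28; a_5 = 84; a_6 = -196; a_7 = -140.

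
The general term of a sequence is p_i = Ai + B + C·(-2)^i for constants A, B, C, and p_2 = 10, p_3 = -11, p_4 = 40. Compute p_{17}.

-262097

Plug in i = 2, 3, 4: 2A + B + 4C = 10; 3A + B - 8C = -11; 4A + B + 16C = 40.
Subtracting the first from the second: A - 12C = -21.
Subtracting the second from the third: A + 24C = 51.
Solving: C = 2, A = 3, then B = -4.
Hence p_{17} = 3·17 + (-4) + 2·(-131072) = -262097.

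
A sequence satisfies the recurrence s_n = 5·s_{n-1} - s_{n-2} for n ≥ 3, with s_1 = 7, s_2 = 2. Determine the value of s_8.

6818

Iterate the recurrence:
s_3 = 3;  s_4 = 13;  s_5 = 62;  s_6 = 297;  s_7 = 1423;  s_8 = 6818.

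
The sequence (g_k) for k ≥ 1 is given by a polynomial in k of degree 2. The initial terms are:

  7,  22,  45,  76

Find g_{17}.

1st diffs: 15, 23, 31.
2nd diffs: 8, 8 (constant).
So g_k = 4k^2 + 3k.
Evaluating at k = 17 gives g_{17} = 1207.

1207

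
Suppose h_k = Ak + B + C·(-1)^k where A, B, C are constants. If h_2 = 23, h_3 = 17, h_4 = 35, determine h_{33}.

197

Plug in k = 2, 3, 4: 2A + B + C = 23; 3A + B - C = 17; 4A + B + C = 35.
Subtracting the first from the second: A - 2C = -6.
Subtracting the second from the third: A + 2C = 18.
Solving: C = 6, A = 6, then B = 5.
Therefore h_{33} = 198 + 5 + 6·(-1) = 197.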